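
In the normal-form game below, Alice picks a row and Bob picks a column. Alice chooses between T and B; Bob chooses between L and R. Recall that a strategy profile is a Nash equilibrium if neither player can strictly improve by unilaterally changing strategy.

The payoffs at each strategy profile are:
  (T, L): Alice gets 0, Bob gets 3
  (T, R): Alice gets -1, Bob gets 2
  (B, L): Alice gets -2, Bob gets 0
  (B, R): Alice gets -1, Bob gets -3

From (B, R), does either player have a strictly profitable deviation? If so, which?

Bob

Alice at (B, R) earns -1; deviating to T yields -1 — not better.
Bob earns -3; deviating to L yields 0 — a strict improvement.
Only Bob has a strictly profitable deviation.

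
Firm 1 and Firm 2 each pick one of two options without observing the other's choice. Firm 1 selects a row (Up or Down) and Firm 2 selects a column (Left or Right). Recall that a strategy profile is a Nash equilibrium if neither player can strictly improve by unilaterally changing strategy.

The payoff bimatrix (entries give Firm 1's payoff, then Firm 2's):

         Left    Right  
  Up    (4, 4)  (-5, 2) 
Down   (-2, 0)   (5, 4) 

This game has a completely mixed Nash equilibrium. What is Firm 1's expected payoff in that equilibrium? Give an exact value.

5/8

First find y, the probability Firm 2 plays Left, from Firm 1's indifference between Up and Down: 4y − 5(1−y) = −2y + 5(1−y), giving y = 5/8.
Since Firm 1 is indifferent in equilibrium, Firm 1's expected payoff equals the payoff from either row against (5/8, 3/8). Using Up: 4(5/8) − 5(3/8) = 5/8.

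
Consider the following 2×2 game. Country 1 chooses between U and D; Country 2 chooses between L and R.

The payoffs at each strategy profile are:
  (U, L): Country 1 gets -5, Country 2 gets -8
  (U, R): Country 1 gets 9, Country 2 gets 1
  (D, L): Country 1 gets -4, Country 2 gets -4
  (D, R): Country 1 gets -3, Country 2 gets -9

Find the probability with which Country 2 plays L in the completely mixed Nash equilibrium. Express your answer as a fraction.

12/13

Let c be the probability that Country 2 plays L. In a completely mixed equilibrium, Country 1 must be indifferent between U and D.
Country 1's expected payoff from U is −5c + 9(1−c); from D it is −4c − 3(1−c).
Setting these equal: −14c + 9 = −c − 3, so c = 12/13.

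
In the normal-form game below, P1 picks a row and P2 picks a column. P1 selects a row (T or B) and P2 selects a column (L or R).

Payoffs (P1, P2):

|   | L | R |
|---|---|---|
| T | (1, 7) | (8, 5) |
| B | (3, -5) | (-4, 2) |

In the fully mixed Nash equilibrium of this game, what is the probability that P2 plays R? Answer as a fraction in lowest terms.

1/7

Let q be the probability that P2 plays L. In a completely mixed equilibrium, P1 must be indifferent between T and B.
P1's expected payoff from T is q + 8(1−q); from B it is 3q − 4(1−q).
Setting these equal: −7q + 8 = 7q − 4, so q = 6/7.
Therefore P2 plays R with probability 1 − 6/7 = 1/7.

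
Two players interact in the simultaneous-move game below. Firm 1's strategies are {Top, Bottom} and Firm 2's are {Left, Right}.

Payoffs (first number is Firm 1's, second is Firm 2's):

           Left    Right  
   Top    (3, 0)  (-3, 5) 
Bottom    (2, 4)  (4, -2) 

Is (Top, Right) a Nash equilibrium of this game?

At (Top, Right), Firm 1 earns -3; switching to Bottom would give 4, so Firm 1 would deviate.
Firm 2 earns 5; switching to Left would give 0, so Firm 2 has no profitable deviation.
Since at least one player can profitably deviate, this is not a Nash equilibrium.

No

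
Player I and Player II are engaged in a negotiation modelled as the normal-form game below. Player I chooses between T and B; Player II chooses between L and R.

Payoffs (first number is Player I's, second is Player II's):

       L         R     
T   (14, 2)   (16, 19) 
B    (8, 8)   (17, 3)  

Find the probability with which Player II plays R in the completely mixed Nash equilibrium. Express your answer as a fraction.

6/7

Let c be the probability that Player II plays L. In a completely mixed equilibrium, Player I must be indifferent between T and B.
Player I's expected payoff from T is 14c + 16(1−c); from B it is 8c + 17(1−c).
Setting these equal: −2c + 16 = −9c + 17, so c = 1/7.
Therefore Player II plays R with probability 1 − 1/7 = 6/7.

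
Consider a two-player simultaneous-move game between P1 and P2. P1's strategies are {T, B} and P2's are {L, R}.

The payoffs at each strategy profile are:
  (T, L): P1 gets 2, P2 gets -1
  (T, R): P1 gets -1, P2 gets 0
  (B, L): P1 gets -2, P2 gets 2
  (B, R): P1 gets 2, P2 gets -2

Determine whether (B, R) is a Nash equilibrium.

At (B, R), P1 earns 2; switching to T would give -1, so P1 has no profitable deviation.
P2 earns -2; switching to L would give 2, so P2 would deviate.
Since at least one player can profitably deviate, this is not a Nash equilibrium.

No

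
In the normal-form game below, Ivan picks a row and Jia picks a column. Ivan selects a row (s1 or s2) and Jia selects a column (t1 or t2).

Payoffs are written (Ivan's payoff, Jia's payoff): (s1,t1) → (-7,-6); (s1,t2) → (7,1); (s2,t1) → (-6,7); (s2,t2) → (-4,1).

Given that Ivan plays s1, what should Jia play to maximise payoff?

Against s1, Jia earns -6 from t1 and 1 from t2.
So t2 is the best response.

t2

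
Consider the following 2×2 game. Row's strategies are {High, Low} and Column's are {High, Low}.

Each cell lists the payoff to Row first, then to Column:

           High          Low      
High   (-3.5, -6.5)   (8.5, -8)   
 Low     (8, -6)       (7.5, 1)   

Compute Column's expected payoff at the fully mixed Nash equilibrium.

First find x, the probability Row plays High, from Column's indifference between High and Low: −6.5x − 6(1−x) = −8x + (1−x), giving x = 14/17.
Since Column is indifferent in equilibrium, Column's expected payoff equals the payoff from either column against (14/17, 3/17). Using High: −6.5(14/17) − 6(3/17) = -109/17.

-109/17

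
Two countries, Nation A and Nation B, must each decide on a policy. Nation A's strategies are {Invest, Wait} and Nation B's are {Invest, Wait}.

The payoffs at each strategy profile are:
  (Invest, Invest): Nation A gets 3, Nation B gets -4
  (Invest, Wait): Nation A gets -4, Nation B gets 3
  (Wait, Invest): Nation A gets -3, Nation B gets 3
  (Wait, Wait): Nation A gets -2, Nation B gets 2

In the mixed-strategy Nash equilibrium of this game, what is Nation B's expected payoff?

First find x, the probability Nation A plays Invest, from Nation B's indifference between Invest and Wait: −4x + 3(1−x) = 3x + 2(1−x), giving x = 1/8.
Since Nation B is indifferent in equilibrium, Nation B's expected payoff equals the payoff from either column against (1/8, 7/8). Using Invest: −4(1/8) + 3(7/8) = 17/8.

17/8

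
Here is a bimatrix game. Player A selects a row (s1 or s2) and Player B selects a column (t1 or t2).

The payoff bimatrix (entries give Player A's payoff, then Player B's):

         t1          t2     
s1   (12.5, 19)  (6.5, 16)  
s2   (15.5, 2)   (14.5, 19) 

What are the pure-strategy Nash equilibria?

(s1, t1): Player A prefers s2 (15.5 > 12.5) — not an equilibrium.
(s1, t2): Player A prefers s2 (14.5 > 6.5); Player B prefers t1 (19 > 16) — not an equilibrium.
(s2, t1): Player B prefers t2 (19 > 2) — not an equilibrium.
(s2, t2): Player A gets 14.5 ≥ 6.5 from s1, and Player B gets 19 ≥ 2 from t1 — Nash equilibrium.

(s2, t2)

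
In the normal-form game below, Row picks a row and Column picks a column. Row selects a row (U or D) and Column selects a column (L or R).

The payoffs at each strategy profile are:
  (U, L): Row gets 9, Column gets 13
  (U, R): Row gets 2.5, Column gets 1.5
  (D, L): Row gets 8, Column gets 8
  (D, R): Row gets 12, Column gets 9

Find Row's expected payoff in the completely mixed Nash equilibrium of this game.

176/21

First find y, the probability Column plays L, from Row's indifference between U and D: 9y + 2.5(1−y) = 8y + 12(1−y), giving y = 19/21.
Since Row is indifferent in equilibrium, Row's expected payoff equals the payoff from either row against (19/21, 2/21). Using U: 9(19/21) + 2.5(2/21) = 176/21.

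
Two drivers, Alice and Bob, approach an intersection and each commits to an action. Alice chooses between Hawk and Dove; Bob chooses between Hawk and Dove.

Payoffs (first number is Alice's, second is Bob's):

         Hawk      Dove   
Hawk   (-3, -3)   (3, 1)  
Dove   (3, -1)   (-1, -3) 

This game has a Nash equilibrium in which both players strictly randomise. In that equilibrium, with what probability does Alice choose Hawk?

Let r be the probability that Alice plays Hawk. In a completely mixed equilibrium, Bob must be indifferent between Hawk and Dove.
Bob's expected payoff from Hawk is −3r − (1−r); from Dove it is r − 3(1−r).
Setting these equal: −2r − 1 = 4r − 3, so r = 1/3.

1/3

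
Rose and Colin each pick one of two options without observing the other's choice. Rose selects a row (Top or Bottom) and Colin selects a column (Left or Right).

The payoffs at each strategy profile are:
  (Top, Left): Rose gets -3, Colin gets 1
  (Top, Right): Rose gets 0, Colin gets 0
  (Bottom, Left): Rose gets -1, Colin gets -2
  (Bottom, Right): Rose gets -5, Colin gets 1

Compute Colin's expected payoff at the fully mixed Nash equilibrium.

First find x, the probability Rose plays Top, from Colin's indifference between Left and Right: x − 2(1−x) = (1−x), giving x = 3/4.
Since Colin is indifferent in equilibrium, Colin's expected payoff equals the payoff from either column against (3/4, 1/4). Using Left: (3/4) − 2(1/4) = 1/4.

1/4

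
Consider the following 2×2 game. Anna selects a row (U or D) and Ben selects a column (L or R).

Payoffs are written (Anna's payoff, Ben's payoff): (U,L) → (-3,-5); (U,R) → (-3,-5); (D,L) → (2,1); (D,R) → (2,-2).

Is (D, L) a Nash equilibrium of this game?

Yes

At (D, L), Anna earns 2; switching to U would give -3, so Anna has no profitable deviation.
Ben earns 1; switching to R would give -2, so Ben has no profitable deviation.
Neither player can gain by a unilateral deviation, so this profile is a Nash equilibrium.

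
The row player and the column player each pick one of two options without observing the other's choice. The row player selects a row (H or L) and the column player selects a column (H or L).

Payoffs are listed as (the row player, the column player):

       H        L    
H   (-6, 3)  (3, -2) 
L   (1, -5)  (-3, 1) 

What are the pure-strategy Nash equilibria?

(H, H): the row player prefers L (1 > -6) — not an equilibrium.
(H, L): the column player prefers H (3 > -2) — not an equilibrium.
(L, H): the column player prefers L (1 > -5) — not an equilibrium.
(L, L): the row player prefers H (3 > -3) — not an equilibrium.

none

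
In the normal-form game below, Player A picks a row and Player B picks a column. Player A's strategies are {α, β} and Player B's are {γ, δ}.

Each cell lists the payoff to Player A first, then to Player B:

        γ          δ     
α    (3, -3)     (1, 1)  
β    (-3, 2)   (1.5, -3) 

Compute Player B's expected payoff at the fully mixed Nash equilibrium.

-7/9

First find x, the probability Player A plays α, from Player B's indifference between γ and δ: −3x + 2(1−x) = x − 3(1−x), giving x = 5/9.
Since Player B is indifferent in equilibrium, Player B's expected payoff equals the payoff from either column against (5/9, 4/9). Using γ: −3(5/9) + 2(4/9) = -7/9.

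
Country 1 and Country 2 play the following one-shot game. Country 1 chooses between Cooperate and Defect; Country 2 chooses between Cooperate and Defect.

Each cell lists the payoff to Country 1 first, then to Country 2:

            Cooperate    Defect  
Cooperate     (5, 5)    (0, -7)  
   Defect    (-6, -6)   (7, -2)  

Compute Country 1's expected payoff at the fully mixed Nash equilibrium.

35/18

First find y, the probability Country 2 plays Cooperate, from Country 1's indifference between Cooperate and Defect: 5y = −6y + 7(1−y), giving y = 7/18.
Since Country 1 is indifferent in equilibrium, Country 1's expected payoff equals the payoff from either row against (7/18, 11/18). Using Cooperate: 5(7/18) = 35/18.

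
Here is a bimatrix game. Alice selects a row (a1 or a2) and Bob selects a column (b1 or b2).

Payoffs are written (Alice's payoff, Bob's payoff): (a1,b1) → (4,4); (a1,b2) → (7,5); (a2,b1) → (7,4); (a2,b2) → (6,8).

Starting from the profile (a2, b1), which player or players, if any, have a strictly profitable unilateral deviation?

Bob

Alice at (a2, b1) earns 7; deviating to a1 yields 4 — not better.
Bob earns 4; deviating to b2 yields 8 — a strict improvement.
Only Bob has a strictly profitable deviation.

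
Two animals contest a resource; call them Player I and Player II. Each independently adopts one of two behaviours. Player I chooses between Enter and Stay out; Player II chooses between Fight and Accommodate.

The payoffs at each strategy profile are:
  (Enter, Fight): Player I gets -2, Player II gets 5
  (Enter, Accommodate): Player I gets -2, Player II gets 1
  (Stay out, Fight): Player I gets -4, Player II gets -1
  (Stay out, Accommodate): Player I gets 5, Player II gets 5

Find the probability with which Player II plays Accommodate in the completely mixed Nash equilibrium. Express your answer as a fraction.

Let q be the probability that Player II plays Fight. In a completely mixed equilibrium, Player I must be indifferent between Enter and Stay out.
Player I's expected payoff from Enter is −2q − 2(1−q); from Stay out it is −4q + 5(1−q).
Setting these equal: -2 = −9q + 5, so q = 7/9.
Therefore Player II plays Accommodate with probability 1 − 7/9 = 2/9.

2/9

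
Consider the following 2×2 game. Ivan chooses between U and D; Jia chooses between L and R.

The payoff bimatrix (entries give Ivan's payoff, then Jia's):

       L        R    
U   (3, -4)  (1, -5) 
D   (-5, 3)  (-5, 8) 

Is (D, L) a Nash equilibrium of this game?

At (D, L), Ivan earns -5; switching to U would give 3, so Ivan would deviate.
Jia earns 3; switching to R would give 8, so Jia would deviate.
Since at least one player can profitably deviate, this is not a Nash equilibrium.

No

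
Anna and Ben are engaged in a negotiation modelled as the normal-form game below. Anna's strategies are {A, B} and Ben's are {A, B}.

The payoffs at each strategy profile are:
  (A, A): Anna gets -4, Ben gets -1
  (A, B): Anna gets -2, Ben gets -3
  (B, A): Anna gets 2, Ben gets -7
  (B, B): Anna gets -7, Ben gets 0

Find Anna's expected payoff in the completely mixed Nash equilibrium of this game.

First find q, the probability Ben plays A, from Anna's indifference between A and B: −4q − 2(1−q) = 2q − 7(1−q), giving q = 5/11.
Since Anna is indifferent in equilibrium, Anna's expected payoff equals the payoff from either row against (5/11, 6/11). Using A: −4(5/11) − 2(6/11) = -32/11.

-32/11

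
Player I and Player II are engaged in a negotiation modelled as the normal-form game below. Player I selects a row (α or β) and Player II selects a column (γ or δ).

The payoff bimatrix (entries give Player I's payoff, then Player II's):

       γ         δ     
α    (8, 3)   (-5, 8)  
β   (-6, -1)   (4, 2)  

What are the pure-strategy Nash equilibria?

(β, δ)

(α, γ): Player II prefers δ (8 > 3) — not an equilibrium.
(α, δ): Player I prefers β (4 > -5) — not an equilibrium.
(β, γ): Player I prefers α (8 > -6); Player II prefers δ (2 > -1) — not an equilibrium.
(β, δ): Player I gets 4 ≥ -5 from α, and Player II gets 2 ≥ -1 from γ — Nash equilibrium.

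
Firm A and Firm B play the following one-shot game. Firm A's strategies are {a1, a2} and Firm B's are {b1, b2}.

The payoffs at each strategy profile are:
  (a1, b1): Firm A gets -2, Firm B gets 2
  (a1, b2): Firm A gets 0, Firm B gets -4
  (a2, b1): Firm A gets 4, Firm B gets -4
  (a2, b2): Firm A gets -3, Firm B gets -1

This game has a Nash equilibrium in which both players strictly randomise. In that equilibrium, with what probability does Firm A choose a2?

Let p be the probability that Firm A plays a1. In a completely mixed equilibrium, Firm B must be indifferent between b1 and b2.
Firm B's expected payoff from b1 is 2p − 4(1−p); from b2 it is −4p − (1−p).
Setting these equal: 6p − 4 = −3p − 1, so p = 1/3.
Therefore Firm A plays a2 with probability 1 − 1/3 = 2/3.

2/3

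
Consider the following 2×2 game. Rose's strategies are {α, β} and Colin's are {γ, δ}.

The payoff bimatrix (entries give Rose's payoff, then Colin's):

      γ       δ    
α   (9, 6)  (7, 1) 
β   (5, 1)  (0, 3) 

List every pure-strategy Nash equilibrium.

(α, γ)

(α, γ): Rose gets 9 ≥ 5 from β, and Colin gets 6 ≥ 1 from δ — Nash equilibrium.
(α, δ): Colin prefers γ (6 > 1) — not an equilibrium.
(β, γ): Rose prefers α (9 > 5); Colin prefers δ (3 > 1) — not an equilibrium.
(β, δ): Rose prefers α (7 > 0) — not an equilibrium.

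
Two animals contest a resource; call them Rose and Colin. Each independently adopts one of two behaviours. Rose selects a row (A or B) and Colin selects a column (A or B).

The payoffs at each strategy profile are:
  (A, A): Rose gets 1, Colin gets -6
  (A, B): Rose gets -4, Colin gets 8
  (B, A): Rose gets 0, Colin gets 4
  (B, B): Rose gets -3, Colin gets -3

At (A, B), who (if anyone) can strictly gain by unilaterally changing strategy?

Rose

Rose at (A, B) earns -4; deviating to B yields -3 — a strict improvement.
Colin earns 8; deviating to A yields -6 — not better.
Only Rose has a strictly profitable deviation.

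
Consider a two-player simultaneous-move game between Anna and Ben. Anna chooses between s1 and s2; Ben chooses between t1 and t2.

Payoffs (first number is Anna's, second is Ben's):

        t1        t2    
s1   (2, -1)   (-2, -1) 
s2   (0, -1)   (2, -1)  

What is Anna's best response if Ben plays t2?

s2

Against t2, Anna earns -2 from s1 and 2 from s2.
So s2 is the best response.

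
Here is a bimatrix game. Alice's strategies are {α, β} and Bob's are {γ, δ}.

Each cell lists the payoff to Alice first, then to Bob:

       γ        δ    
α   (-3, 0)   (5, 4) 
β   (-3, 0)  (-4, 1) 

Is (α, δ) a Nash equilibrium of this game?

Yes

At (α, δ), Alice earns 5; switching to β would give -4, so Alice has no profitable deviation.
Bob earns 4; switching to γ would give 0, so Bob has no profitable deviation.
Neither player can gain by a unilateral deviation, so this profile is a Nash equilibrium.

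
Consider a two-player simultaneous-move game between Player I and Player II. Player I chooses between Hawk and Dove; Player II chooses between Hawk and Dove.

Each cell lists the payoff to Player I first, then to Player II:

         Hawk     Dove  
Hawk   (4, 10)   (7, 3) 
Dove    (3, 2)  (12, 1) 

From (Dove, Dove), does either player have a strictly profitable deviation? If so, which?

Player II

Player I at (Dove, Dove) earns 12; deviating to Hawk yields 7 — not better.
Player II earns 1; deviating to Hawk yields 2 — a strict improvement.
Only Player II has a strictly profitable deviation.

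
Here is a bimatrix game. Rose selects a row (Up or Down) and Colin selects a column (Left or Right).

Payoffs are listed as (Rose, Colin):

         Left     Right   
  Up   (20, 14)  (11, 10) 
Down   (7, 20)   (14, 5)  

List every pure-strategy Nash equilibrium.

(Up, Left): Rose gets 20 ≥ 7 from Down, and Colin gets 14 ≥ 10 from Right — Nash equilibrium.
(Up, Right): Rose prefers Down (14 > 11); Colin prefers Left (14 > 10) — not an equilibrium.
(Down, Left): Rose prefers Up (20 > 7) — not an equilibrium.
(Down, Right): Colin prefers Left (20 > 5) — not an equilibrium.

(Up, Left)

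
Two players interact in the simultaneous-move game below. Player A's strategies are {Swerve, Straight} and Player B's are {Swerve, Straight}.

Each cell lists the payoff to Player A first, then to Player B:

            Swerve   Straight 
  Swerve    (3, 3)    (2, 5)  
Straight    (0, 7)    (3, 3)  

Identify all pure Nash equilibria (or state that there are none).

none

(Swerve, Swerve): Player B prefers Straight (5 > 3) — not an equilibrium.
(Swerve, Straight): Player A prefers Straight (3 > 2) — not an equilibrium.
(Straight, Swerve): Player A prefers Swerve (3 > 0) — not an equilibrium.
(Straight, Straight): Player B prefers Swerve (7 > 3) — not an equilibrium.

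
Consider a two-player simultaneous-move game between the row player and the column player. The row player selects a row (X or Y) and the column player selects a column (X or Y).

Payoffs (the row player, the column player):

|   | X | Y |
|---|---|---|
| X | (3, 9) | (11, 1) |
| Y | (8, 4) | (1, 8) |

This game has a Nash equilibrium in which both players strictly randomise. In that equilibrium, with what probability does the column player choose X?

2/3

Let q be the probability that the column player plays X. In a completely mixed equilibrium, the row player must be indifferent between X and Y.
The row player's expected payoff from X is 3q + 11(1−q); from Y it is 8q + (1−q).
Setting these equal: −8q + 11 = 7q + 1, so q = 2/3.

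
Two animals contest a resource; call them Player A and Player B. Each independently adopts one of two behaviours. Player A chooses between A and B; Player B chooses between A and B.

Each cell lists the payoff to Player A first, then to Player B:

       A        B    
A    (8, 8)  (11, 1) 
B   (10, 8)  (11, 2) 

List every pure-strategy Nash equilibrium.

(B, A)

(A, A): Player A prefers B (10 > 8) — not an equilibrium.
(A, B): Player B prefers A (8 > 1) — not an equilibrium.
(B, A): Player A gets 10 ≥ 8 from A, and Player B gets 8 ≥ 2 from B — Nash equilibrium.
(B, B): Player B prefers A (8 > 2) — not an equilibrium.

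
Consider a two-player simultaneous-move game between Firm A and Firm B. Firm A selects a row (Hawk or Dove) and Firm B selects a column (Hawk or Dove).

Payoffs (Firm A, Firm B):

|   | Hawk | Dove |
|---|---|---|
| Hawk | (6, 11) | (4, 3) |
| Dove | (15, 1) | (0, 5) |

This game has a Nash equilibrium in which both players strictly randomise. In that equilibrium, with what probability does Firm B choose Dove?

Let c be the probability that Firm B plays Hawk. In a completely mixed equilibrium, Firm A must be indifferent between Hawk and Dove.
Firm A's expected payoff from Hawk is 6c + 4(1−c); from Dove it is 15c.
Setting these equal: 2c + 4 = 15c, so c = 4/13.
Therefore Firm B plays Dove with probability 1 − 4/13 = 9/13.

9/13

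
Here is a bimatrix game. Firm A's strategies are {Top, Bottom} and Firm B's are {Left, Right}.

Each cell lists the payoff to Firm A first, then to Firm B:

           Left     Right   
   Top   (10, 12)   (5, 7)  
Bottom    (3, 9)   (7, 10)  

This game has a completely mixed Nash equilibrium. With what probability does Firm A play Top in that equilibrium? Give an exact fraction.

1/6

Let r be the probability that Firm A plays Top. In a completely mixed equilibrium, Firm B must be indifferent between Left and Right.
Firm B's expected payoff from Left is 12r + 9(1−r); from Right it is 7r + 10(1−r).
Setting these equal: 3r + 9 = −3r + 10, so r = 1/6.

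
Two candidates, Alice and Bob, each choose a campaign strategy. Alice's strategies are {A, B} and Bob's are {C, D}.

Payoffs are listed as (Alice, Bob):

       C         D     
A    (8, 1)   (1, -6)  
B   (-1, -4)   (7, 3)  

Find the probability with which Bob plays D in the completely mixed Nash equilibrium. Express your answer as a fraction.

3/5

Let q be the probability that Bob plays C. In a completely mixed equilibrium, Alice must be indifferent between A and B.
Alice's expected payoff from A is 8q + (1−q); from B it is −q + 7(1−q).
Setting these equal: 7q + 1 = −8q + 7, so q = 2/5.
Therefore Bob plays D with probability 1 − 2/5 = 3/5.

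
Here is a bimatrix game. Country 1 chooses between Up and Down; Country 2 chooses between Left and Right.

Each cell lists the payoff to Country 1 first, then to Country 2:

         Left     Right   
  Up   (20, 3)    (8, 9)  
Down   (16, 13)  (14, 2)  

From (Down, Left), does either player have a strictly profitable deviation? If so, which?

Country 1

Country 1 at (Down, Left) earns 16; deviating to Up yields 20 — a strict improvement.
Country 2 earns 13; deviating to Right yields 2 — not better.
Only Country 1 has a strictly profitable deviation.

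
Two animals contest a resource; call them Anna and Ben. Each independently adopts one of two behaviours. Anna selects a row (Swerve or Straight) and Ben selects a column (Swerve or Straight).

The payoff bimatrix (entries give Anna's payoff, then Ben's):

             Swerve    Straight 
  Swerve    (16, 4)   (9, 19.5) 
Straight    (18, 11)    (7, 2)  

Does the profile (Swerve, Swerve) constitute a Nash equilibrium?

At (Swerve, Swerve), Anna earns 16; switching to Straight would give 18, so Anna would deviate.
Ben earns 4; switching to Straight would give 19.5, so Ben would deviate.
Since at least one player can profitably deviate, this is not a Nash equilibrium.

No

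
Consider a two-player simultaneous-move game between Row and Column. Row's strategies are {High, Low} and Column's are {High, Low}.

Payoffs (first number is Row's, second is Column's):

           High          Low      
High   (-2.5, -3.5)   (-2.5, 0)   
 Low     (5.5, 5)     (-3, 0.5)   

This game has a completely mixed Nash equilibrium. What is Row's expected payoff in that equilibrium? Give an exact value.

First find q, the probability Column plays High, from Row's indifference between High and Low: −2.5q − 2.5(1−q) = 5.5q − 3(1−q), giving q = 1/17.
Since Row is indifferent in equilibrium, Row's expected payoff equals the payoff from either row against (1/17, 16/17). Using High: −2.5(1/17) − 2.5(16/17) = -5/2.

-5/2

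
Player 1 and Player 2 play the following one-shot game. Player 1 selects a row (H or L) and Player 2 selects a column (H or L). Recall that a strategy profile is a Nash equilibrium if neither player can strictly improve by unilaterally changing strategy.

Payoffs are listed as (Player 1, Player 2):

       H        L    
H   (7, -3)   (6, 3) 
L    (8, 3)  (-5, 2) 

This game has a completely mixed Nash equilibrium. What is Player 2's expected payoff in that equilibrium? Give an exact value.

First find p, the probability Player 1 plays H, from Player 2's indifference between H and L: −3p + 3(1−p) = 3p + 2(1−p), giving p = 1/7.
Since Player 2 is indifferent in equilibrium, Player 2's expected payoff equals the payoff from either column against (1/7, 6/7). Using H: −3(1/7) + 3(6/7) = 15/7.

15/7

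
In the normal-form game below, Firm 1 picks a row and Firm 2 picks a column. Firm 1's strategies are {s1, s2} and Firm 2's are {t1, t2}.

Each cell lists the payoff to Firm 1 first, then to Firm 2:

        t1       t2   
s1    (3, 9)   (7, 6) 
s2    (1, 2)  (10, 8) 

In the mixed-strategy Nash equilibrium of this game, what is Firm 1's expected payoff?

First find q, the probability Firm 2 plays t1, from Firm 1's indifference between s1 and s2: 3q + 7(1−q) = q + 10(1−q), giving q = 3/5.
Since Firm 1 is indifferent in equilibrium, Firm 1's expected payoff equals the payoff from either row against (3/5, 2/5). Using s1: 3(3/5) + 7(2/5) = 23/5.

23/5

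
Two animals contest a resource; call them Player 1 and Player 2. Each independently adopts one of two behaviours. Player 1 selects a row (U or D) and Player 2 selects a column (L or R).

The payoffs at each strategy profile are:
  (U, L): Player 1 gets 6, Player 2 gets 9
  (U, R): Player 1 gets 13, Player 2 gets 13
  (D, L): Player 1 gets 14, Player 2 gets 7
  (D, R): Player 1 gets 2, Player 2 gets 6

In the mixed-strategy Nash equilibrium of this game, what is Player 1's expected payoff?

First find q, the probability Player 2 plays L, from Player 1's indifference between U and D: 6q + 13(1−q) = 14q + 2(1−q), giving q = 11/19.
Since Player 1 is indifferent in equilibrium, Player 1's expected payoff equals the payoff from either row against (11/19, 8/19). Using U: 6(11/19) + 13(8/19) = 170/19.

170/19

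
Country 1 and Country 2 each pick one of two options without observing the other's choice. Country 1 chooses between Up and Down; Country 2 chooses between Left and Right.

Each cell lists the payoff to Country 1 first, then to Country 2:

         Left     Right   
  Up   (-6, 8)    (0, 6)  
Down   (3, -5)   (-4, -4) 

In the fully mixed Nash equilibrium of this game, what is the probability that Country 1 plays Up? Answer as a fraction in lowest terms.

1/3

Let p be the probability that Country 1 plays Up. In a completely mixed equilibrium, Country 2 must be indifferent between Left and Right.
Country 2's expected payoff from Left is 8p − 5(1−p); from Right it is 6p − 4(1−p).
Setting these equal: 13p − 5 = 10p − 4, so p = 1/3.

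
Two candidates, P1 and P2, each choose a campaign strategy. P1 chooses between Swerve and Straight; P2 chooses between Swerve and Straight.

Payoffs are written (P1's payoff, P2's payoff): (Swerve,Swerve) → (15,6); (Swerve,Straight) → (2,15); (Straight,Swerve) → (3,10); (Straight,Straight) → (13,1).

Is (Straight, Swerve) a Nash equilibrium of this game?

No

At (Straight, Swerve), P1 earns 3; switching to Swerve would give 15, so P1 would deviate.
P2 earns 10; switching to Straight would give 1, so P2 has no profitable deviation.
Since at least one player can profitably deviate, this is not a Nash equilibrium.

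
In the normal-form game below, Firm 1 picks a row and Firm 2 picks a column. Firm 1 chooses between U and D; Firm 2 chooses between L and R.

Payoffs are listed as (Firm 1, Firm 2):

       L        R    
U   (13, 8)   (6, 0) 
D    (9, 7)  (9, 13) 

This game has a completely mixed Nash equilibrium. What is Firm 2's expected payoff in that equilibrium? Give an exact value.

First find x, the probability Firm 1 plays U, from Firm 2's indifference between L and R: 8x + 7(1−x) = 13(1−x), giving x = 3/7.
Since Firm 2 is indifferent in equilibrium, Firm 2's expected payoff equals the payoff from either column against (3/7, 4/7). Using L: 8(3/7) + 7(4/7) = 52/7.

52/7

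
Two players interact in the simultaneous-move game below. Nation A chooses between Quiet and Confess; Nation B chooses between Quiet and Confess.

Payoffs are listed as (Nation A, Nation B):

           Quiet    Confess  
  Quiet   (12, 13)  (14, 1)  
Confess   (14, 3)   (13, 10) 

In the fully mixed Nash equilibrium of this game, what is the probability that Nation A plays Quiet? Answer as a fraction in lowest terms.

7/19

Let p be the probability that Nation A plays Quiet. In a completely mixed equilibrium, Nation B must be indifferent between Quiet and Confess.
Nation B's expected payoff from Quiet is 13p + 3(1−p); from Confess it is p + 10(1−p).
Setting these equal: 10p + 3 = −9p + 10, so p = 7/19.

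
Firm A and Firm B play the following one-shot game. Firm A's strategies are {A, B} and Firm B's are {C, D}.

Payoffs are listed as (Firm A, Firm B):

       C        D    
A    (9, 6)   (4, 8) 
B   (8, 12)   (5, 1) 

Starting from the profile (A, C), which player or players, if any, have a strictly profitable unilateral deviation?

Firm B

Firm A at (A, C) earns 9; deviating to B yields 8 — not better.
Firm B earns 6; deviating to D yields 8 — a strict improvement.
Only Firm B has a strictly profitable deviation.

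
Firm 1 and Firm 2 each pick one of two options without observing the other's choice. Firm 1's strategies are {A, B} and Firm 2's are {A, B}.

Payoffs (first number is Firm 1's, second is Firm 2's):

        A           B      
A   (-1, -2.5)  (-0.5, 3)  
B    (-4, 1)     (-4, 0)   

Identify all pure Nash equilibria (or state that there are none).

(A, A): Firm 2 prefers B (3 > -2.5) — not an equilibrium.
(A, B): Firm 1 gets -0.5 ≥ -4 from B, and Firm 2 gets 3 ≥ -2.5 from A — Nash equilibrium.
(B, A): Firm 1 prefers A (-1 > -4) — not an equilibrium.
(B, B): Firm 1 prefers A (-0.5 > -4); Firm 2 prefers A (1 > 0) — not an equilibrium.

(A, B)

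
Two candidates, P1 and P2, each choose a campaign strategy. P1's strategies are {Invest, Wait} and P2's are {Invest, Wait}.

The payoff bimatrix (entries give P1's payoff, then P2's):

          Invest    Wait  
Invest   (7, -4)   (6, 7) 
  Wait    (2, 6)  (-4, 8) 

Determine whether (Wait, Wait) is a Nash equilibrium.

At (Wait, Wait), P1 earns -4; switching to Invest would give 6, so P1 would deviate.
P2 earns 8; switching to Invest would give 6, so P2 has no profitable deviation.
Since at least one player can profitably deviate, this is not a Nash equilibrium.

No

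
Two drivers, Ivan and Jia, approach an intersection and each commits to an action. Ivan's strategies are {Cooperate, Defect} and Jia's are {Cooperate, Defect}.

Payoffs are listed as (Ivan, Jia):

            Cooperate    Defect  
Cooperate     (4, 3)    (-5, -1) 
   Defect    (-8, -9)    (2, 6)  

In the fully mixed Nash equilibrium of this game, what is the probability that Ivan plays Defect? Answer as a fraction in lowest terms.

Let p be the probability that Ivan plays Cooperate. In a completely mixed equilibrium, Jia must be indifferent between Cooperate and Defect.
Jia's expected payoff from Cooperate is 3p − 9(1−p); from Defect it is −p + 6(1−p).
Setting these equal: 12p − 9 = −7p + 6, so p = 15/19.
Therefore Ivan plays Defect with probability 1 − 15/19 = 4/19.

4/19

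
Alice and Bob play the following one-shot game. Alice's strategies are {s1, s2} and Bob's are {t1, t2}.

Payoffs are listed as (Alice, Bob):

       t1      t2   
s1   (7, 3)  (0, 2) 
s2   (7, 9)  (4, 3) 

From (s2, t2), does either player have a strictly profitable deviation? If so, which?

Bob

Alice at (s2, t2) earns 4; deviating to s1 yields 0 — not better.
Bob earns 3; deviating to t1 yields 9 — a strict improvement.
Only Bob has a strictly profitable deviation.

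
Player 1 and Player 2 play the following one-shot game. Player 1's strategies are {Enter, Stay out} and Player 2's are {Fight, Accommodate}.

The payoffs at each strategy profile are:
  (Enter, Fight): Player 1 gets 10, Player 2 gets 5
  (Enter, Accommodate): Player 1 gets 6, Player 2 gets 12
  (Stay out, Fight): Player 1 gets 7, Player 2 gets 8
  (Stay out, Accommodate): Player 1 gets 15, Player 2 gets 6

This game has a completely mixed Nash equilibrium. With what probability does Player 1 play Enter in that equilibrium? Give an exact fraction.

2/9

Let p be the probability that Player 1 plays Enter. In a completely mixed equilibrium, Player 2 must be indifferent between Fight and Accommodate.
Player 2's expected payoff from Fight is 5p + 8(1−p); from Accommodate it is 12p + 6(1−p).
Setting these equal: −3p + 8 = 6p + 6, so p = 2/9.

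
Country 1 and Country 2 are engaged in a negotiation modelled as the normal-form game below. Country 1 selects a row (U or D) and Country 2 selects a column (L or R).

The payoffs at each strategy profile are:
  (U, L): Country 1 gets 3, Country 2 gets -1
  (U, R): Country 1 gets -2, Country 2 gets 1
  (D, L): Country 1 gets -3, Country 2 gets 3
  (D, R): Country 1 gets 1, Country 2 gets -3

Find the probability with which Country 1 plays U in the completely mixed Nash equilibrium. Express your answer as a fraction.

3/4

Let r be the probability that Country 1 plays U. In a completely mixed equilibrium, Country 2 must be indifferent between L and R.
Country 2's expected payoff from L is −r + 3(1−r); from R it is r − 3(1−r).
Setting these equal: −4r + 3 = 4r − 3, so r = 3/4.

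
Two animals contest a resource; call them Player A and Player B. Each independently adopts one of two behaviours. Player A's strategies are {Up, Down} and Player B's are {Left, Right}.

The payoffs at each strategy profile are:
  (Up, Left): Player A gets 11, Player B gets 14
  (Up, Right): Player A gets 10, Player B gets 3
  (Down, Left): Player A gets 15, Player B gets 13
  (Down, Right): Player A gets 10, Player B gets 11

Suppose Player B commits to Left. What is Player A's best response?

Down

Against Left, Player A earns 11 from Up and 15 from Down.
So Down is the best response.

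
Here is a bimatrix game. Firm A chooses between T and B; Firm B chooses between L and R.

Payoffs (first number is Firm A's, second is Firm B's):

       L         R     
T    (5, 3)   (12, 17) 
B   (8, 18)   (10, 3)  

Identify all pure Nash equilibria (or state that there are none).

(T, L): Firm A prefers B (8 > 5); Firm B prefers R (17 > 3) — not an equilibrium.
(T, R): Firm A gets 12 ≥ 10 from B, and Firm B gets 17 ≥ 3 from L — Nash equilibrium.
(B, L): Firm A gets 8 ≥ 5 from T, and Firm B gets 18 ≥ 3 from R — Nash equilibrium.
(B, R): Firm A prefers T (12 > 10); Firm B prefers L (18 > 3) — not an equilibrium.

(T, R) and (B, L)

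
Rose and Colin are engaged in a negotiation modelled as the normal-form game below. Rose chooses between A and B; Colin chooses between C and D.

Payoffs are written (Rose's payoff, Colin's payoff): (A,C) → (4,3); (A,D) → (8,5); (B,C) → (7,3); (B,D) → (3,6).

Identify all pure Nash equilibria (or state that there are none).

(A, D)

(A, C): Rose prefers B (7 > 4); Colin prefers D (5 > 3) — not an equilibrium.
(A, D): Rose gets 8 ≥ 3 from B, and Colin gets 5 ≥ 3 from C — Nash equilibrium.
(B, C): Colin prefers D (6 > 3) — not an equilibrium.
(B, D): Rose prefers A (8 > 3) — not an equilibrium.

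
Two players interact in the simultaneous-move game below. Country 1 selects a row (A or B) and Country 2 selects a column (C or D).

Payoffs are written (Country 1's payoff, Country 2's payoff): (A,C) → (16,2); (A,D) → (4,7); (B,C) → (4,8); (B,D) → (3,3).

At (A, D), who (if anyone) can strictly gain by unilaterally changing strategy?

Country 1 at (A, D) earns 4; deviating to B yields 3 — not better.
Country 2 earns 7; deviating to C yields 2 — not better.
Neither player can strictly improve; the profile is a Nash equilibrium.

Neither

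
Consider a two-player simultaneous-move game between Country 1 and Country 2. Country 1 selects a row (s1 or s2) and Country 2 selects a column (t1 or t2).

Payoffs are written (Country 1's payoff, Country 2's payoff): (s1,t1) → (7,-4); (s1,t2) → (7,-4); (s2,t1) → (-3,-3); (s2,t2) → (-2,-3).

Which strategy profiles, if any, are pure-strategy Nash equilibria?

(s1, t1): Country 1 gets 7 ≥ -3 from s2, and Country 2 gets -4 ≥ -4 from t2 — Nash equilibrium.
(s1, t2): Country 1 gets 7 ≥ -2 from s2, and Country 2 gets -4 ≥ -4 from t1 — Nash equilibrium.
(s2, t1): Country 1 prefers s1 (7 > -3) — not an equilibrium.
(s2, t2): Country 1 prefers s1 (7 > -2) — not an equilibrium.

(s1, t1) and (s1, t2)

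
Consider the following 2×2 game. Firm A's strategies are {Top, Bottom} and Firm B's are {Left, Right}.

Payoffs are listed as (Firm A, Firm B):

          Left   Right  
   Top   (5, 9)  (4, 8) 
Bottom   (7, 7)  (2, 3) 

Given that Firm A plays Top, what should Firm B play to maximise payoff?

Against Top, Firm B earns 9 from Left and 8 from Right.
So Left is the best response.

Left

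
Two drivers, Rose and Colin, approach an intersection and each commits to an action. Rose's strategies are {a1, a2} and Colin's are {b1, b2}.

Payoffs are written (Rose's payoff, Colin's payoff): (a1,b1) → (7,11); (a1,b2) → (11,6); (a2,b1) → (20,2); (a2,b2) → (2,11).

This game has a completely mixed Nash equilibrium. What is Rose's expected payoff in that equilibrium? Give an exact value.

First find q, the probability Colin plays b1, from Rose's indifference between a1 and a2: 7q + 11(1−q) = 20q + 2(1−q), giving q = 9/22.
Since Rose is indifferent in equilibrium, Rose's expected payoff equals the payoff from either row against (9/22, 13/22). Using a1: 7(9/22) + 11(13/22) = 103/11.

103/11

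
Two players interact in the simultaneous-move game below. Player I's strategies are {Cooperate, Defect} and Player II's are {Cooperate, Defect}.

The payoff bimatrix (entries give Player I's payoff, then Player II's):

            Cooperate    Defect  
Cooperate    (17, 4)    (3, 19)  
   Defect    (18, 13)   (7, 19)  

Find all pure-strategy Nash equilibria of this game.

(Defect, Defect)

(Cooperate, Cooperate): Player I prefers Defect (18 > 17); Player II prefers Defect (19 > 4) — not an equilibrium.
(Cooperate, Defect): Player I prefers Defect (7 > 3) — not an equilibrium.
(Defect, Cooperate): Player II prefers Defect (19 > 13) — not an equilibrium.
(Defect, Defect): Player I gets 7 ≥ 3 from Cooperate, and Player II gets 19 ≥ 13 from Cooperate — Nash equilibrium.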